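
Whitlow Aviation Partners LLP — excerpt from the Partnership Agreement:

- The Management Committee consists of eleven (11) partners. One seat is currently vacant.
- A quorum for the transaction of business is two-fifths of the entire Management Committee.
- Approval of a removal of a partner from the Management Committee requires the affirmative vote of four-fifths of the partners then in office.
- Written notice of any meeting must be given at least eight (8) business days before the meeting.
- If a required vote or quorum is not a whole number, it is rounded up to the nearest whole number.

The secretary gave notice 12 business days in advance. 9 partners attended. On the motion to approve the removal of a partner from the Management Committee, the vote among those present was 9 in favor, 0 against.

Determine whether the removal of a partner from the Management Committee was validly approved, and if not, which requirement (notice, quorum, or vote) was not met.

Valid — all requirements satisfied.

Notice: 12 business days given; 8 required (12 ≥ 8). Satisfied.
Quorum: 9 present; quorum is 5. Satisfied.
Vote: the removal of a partner from the Management Committee requires four-fifths of the partners then in office (10). 4/5 of 10 = 8, so 8 affirmative votes are needed; 9 voted in favor. Satisfied.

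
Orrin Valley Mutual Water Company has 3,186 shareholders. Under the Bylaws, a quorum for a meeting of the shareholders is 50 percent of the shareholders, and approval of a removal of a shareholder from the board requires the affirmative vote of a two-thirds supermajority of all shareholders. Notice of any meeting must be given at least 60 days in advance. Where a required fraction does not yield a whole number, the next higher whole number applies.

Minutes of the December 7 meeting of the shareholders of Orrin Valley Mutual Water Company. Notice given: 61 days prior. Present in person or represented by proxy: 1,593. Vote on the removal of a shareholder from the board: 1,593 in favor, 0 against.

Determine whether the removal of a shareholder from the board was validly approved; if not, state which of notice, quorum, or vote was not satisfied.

Invalid — vote requirement not satisfied.

Notice: 61 days given; 60 required. Satisfied.
Quorum: 50% of 3,186 = 1,593; 1,593 present. Satisfied.
Vote: requires two-thirds of all shareholders (3,186); 2/3 of 3186 = 2124, so 2,124 needed; 1,593 in favor. Not satisfied.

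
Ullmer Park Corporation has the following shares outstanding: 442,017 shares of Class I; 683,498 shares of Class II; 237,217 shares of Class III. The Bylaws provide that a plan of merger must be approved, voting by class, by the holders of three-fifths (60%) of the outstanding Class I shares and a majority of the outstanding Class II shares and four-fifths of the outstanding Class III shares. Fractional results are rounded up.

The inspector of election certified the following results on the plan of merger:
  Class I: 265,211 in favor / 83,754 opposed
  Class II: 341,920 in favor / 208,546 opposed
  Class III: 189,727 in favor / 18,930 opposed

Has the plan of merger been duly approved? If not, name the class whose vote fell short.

Class I: 3/5 of 442017 = 265210.20, rounded up to 265211; 265,211 required, 265,211 in favor — approved.
Class II: a majority of 683498 is 341750; 341,750 required, 341,920 in favor — approved.
Class III: 4/5 of 237217 = 189773.60, rounded up to 189774; 189,774 required, 189,727 in favor — not approved.

Not approved — the Class III shares did not give the required vote.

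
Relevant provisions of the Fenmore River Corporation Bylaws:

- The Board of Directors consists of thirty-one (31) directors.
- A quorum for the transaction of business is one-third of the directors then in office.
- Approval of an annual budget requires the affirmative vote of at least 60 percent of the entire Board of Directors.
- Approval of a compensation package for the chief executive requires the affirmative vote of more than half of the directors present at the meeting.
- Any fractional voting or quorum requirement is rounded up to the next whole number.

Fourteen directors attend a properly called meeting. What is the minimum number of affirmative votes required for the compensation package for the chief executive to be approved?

8

The compensation package for the chief executive requires a majority of the directors present (14).
A majority of 14 is 8.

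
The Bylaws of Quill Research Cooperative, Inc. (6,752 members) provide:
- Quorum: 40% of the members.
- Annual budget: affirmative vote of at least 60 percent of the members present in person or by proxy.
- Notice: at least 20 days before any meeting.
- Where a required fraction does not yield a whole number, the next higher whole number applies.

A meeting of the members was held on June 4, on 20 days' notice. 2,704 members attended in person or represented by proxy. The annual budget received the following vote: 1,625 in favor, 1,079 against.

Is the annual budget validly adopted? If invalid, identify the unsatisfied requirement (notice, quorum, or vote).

Notice: 20 days given; 20 required. Satisfied.
Quorum: 40% of 6,752 = 2,700.80, rounded up to 2,701; 2,704 present. Satisfied.
Vote: requires three-fifths of those present (2,704); 3/5 of 2704 = 1622.40, rounded up to 1623, so 1,623 needed; 1,625 in favor. Satisfied.

Valid — all requirements satisfied.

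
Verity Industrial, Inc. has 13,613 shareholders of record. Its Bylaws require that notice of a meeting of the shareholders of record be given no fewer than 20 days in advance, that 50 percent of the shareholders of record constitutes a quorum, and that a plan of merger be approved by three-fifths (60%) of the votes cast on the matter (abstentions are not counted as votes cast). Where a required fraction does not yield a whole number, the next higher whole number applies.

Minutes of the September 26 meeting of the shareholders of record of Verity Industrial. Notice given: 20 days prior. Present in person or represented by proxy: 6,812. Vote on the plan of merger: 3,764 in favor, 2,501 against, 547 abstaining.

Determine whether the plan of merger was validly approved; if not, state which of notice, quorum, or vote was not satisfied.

Notice: 20 days given; 20 required. Satisfied.
Quorum: 50% of 13,613 = 6,806.50, rounded up to 6,807; 6,812 present. Satisfied.
Vote: requires three-fifths of the votes cast (6,812 − 547 abstaining = 6,265); 3/5 of 6265 = 3759, so 3,759 needed; 3,764 in favor. Satisfied.

Valid — all requirements satisfied.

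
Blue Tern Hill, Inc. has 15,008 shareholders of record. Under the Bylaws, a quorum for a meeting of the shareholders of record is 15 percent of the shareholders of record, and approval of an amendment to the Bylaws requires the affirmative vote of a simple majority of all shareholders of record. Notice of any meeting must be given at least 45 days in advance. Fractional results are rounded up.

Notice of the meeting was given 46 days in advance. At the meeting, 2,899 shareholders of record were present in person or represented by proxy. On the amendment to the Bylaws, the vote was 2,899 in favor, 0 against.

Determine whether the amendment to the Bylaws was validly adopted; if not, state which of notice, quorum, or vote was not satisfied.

Notice: 46 days given; 45 required. Satisfied.
Quorum: 15% of 15,008 = 2,251.20, rounded up to 2,252; 2,899 present. Satisfied.
Vote: requires a majority of all shareholders of record (15,008); a majority of 15008 is 7505, so 7,505 needed; 2,899 in favor. Not satisfied.

Invalid — vote requirement not satisfied.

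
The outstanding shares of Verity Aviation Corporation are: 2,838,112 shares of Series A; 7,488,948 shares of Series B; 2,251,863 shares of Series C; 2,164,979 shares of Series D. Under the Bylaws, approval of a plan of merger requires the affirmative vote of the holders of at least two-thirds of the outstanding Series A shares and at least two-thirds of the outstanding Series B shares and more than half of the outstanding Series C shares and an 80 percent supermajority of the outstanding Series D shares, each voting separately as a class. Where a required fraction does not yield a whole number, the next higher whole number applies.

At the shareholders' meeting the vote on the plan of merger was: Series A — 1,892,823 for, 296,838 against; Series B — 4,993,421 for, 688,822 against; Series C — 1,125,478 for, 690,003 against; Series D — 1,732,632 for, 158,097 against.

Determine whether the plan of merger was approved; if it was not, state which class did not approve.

Not approved — the Series C shares did not give the required vote.

Series A: 2/3 of 2838112 = 1892074.67, rounded up to 1892075; 1,892,075 required, 1,892,823 in favor — approved.
Series B: 2/3 of 7488948 = 4992632; 4,992,632 required, 4,993,421 in favor — approved.
Series C: a majority of 2251863 is 1125932; 1,125,932 required, 1,125,478 in favor — not approved.
Series D: 4/5 of 2164979 = 1731983.20, rounded up to 1731984; 1,731,984 required, 1,732,632 in favor — approved.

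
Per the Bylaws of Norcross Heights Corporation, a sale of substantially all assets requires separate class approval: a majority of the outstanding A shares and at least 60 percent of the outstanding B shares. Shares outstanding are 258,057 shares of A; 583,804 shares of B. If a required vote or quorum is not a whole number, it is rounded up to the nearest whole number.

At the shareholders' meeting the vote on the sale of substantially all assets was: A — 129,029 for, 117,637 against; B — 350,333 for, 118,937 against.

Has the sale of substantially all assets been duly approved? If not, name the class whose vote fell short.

Approved — every class gave the required vote.

A: a majority of 258057 is 129029; 129,029 required, 129,029 in favor — approved.
B: 3/5 of 583804 = 350282.40, rounded up to 350283; 350,283 required, 350,333 in favor — approved.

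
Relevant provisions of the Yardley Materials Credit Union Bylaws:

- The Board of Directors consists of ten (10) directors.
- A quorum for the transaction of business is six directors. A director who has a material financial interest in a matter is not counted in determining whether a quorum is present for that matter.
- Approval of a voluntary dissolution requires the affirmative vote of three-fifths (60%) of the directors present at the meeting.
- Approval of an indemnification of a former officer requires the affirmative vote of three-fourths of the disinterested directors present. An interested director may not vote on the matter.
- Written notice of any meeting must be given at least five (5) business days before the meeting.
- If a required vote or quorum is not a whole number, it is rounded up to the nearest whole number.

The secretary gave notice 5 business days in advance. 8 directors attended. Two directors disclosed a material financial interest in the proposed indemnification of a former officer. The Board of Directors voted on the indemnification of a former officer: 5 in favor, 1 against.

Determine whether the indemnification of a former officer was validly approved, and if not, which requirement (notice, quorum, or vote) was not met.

Notice: 5 business days given; 5 required (5 ≥ 5). Satisfied.
Quorum: 8 present, but the 2 interested directors do not count, leaving 6. Quorum is 6. Satisfied.
Vote: the indemnification of a former officer requires three-fourths of the disinterested directors present (8 − 2 = 6). 3/4 of 6 = 4.50, rounded up to 5, so 5 affirmative votes are needed; 5 voted in favor. Satisfied.

Valid — all requirements satisfied.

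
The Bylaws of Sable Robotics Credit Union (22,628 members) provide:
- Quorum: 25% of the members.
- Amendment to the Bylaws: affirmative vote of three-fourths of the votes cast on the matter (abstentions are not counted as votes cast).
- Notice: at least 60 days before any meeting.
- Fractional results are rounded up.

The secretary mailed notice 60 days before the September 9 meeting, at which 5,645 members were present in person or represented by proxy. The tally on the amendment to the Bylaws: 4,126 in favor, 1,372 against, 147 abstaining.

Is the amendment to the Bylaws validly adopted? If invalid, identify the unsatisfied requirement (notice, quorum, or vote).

Invalid — quorum requirement not satisfied.

Notice: 60 days given; 60 required. Satisfied.
Quorum: 25% of 22,628 = 5,657; 5,645 present. Not satisfied.
Vote: requires three-fourths of the votes cast (5,645 − 147 abstaining = 5,498); 3/4 of 5498 = 4123.50, rounded up to 4124, so 4,124 needed; 4,126 in favor. Satisfied.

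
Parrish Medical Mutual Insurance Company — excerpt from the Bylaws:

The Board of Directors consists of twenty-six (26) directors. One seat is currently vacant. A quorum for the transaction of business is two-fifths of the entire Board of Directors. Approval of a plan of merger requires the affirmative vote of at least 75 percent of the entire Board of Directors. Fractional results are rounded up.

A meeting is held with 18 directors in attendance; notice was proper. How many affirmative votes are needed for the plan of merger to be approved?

The plan of merger requires three-fourths of the entire Board of Directors (26).
3/4 of 26 = 19.50, rounded up to 20.
(Only 18 can vote, so the plan of merger cannot pass at this meeting, but the required vote is still 20.)

20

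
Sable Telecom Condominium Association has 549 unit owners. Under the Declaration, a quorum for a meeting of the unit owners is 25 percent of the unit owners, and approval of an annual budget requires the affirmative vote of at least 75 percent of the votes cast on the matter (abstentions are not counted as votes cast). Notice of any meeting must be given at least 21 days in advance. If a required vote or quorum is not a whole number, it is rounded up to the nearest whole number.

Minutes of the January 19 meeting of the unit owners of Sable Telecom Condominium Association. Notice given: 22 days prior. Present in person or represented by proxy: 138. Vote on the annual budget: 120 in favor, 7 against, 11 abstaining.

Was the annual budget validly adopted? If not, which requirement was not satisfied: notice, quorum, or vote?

Notice: 22 days given; 21 required. Satisfied.
Quorum: 25% of 549 = 137.25, rounded up to 138; 138 present. Satisfied.
Vote: requires three-fourths of the votes cast (138 − 11 abstaining = 127); 3/4 of 127 = 95.25, rounded up to 96, so 96 needed; 120 in favor. Satisfied.

Valid — all requirements satisfied.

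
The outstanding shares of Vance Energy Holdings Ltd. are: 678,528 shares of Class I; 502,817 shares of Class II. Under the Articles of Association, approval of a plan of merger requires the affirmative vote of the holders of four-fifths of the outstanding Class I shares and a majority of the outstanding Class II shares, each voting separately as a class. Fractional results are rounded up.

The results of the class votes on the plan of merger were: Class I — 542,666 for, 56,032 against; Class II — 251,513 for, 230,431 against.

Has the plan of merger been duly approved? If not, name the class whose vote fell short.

Class I: 4/5 of 678528 = 542822.40, rounded up to 542823; 542,823 required, 542,666 in favor — not approved.
Class II: a majority of 502817 is 251409; 251,409 required, 251,513 in favor — approved.

Not approved — the Class I shares did not give the required vote.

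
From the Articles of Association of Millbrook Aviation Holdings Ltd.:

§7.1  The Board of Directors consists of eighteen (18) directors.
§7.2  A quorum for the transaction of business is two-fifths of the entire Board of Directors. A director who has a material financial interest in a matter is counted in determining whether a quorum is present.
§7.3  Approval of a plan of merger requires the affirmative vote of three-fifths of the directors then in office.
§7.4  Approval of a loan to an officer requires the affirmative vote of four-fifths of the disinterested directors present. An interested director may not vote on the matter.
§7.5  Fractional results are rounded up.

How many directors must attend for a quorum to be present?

2/5 of 18 = 7.20, rounded up to 8.

8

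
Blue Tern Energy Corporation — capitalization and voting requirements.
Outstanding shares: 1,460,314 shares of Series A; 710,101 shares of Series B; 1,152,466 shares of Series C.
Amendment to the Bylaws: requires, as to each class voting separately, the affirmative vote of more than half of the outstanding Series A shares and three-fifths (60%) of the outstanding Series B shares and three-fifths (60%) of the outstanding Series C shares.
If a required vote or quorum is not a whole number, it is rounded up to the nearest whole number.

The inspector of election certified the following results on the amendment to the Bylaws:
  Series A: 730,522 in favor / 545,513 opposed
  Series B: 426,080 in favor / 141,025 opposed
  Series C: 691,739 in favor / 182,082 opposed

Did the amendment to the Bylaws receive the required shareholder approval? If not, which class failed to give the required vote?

Approved — every class gave the required vote.

Series A: a majority of 1460314 is 730158; 730,158 required, 730,522 in favor — approved.
Series B: 3/5 of 710101 = 426060.60, rounded up to 426061; 426,061 required, 426,080 in favor — approved.
Series C: 3/5 of 1152466 = 691479.60, rounded up to 691480; 691,480 required, 691,739 in favor — approved.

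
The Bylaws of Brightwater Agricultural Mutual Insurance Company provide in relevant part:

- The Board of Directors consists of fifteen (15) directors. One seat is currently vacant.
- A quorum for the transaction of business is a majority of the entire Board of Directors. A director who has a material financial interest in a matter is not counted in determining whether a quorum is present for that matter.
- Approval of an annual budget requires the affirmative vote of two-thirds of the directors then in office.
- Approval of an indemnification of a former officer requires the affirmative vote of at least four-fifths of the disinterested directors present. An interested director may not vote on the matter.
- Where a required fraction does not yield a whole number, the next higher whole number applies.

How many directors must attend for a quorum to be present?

8

A majority of 15 is 8.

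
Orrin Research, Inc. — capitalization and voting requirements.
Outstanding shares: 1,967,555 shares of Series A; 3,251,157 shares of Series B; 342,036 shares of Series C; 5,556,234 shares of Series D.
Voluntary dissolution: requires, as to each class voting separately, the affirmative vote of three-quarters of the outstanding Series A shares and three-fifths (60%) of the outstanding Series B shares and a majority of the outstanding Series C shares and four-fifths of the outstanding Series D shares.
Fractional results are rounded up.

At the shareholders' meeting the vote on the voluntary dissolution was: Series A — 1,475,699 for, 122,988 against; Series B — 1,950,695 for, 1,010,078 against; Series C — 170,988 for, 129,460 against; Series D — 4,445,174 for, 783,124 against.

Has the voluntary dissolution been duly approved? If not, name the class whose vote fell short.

Series A: 3/4 of 1967555 = 1475666.25, rounded up to 1475667; 1,475,667 required, 1,475,699 in favor — approved.
Series B: 3/5 of 3251157 = 1950694.20, rounded up to 1950695; 1,950,695 required, 1,950,695 in favor — approved.
Series C: a majority of 342036 is 171019; 171,019 required, 170,988 in favor — not approved.
Series D: 4/5 of 5556234 = 4444987.20, rounded up to 4444988; 4,444,988 required, 4,445,174 in favor — approved.

Not approved — the Series C shares did not give the required vote.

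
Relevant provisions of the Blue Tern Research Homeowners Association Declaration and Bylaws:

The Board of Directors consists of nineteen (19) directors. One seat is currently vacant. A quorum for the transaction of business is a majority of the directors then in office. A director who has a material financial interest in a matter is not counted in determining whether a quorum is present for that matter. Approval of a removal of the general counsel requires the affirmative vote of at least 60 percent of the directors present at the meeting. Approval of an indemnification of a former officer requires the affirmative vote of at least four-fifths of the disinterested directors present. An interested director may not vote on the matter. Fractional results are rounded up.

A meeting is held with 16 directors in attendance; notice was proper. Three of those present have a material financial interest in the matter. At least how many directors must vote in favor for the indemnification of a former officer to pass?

The indemnification of a former officer requires four-fifths of the disinterested directors present (16 − 3 = 13).
4/5 of 13 = 10.40, rounded up to 11.

11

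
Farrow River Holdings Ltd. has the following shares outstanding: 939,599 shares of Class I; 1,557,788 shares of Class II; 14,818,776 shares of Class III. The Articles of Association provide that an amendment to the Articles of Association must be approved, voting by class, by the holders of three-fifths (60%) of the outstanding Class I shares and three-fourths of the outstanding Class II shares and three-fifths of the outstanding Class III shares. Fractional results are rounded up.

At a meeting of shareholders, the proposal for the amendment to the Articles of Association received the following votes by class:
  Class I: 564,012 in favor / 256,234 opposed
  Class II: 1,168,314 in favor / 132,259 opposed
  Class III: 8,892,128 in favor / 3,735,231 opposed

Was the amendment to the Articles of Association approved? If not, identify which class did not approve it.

Not approved — the Class II shares did not give the required vote.

Class I: 3/5 of 939599 = 563759.40, rounded up to 563760; 563,760 required, 564,012 in favor — approved.
Class II: 3/4 of 1557788 = 1168341; 1,168,341 required, 1,168,314 in favor — not approved.
Class III: 3/5 of 14818776 = 8891265.60, rounded up to 8891266; 8,891,266 required, 8,892,128 in favor — approved.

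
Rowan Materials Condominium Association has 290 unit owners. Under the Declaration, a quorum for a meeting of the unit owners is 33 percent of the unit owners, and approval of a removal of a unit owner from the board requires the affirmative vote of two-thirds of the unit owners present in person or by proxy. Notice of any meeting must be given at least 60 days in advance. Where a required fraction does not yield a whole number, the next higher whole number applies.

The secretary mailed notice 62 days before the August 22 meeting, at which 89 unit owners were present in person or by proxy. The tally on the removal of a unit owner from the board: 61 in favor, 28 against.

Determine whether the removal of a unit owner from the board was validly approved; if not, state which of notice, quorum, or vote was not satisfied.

Notice: 62 days given; 60 required. Satisfied.
Quorum: 33% of 290 = 95.70, rounded up to 96; 89 present. Not satisfied.
Vote: requires two-thirds of those present (89); 2/3 of 89 = 59.33, rounded up to 60, so 60 needed; 61 in favor. Satisfied.

Invalid — quorum requirement not satisfied.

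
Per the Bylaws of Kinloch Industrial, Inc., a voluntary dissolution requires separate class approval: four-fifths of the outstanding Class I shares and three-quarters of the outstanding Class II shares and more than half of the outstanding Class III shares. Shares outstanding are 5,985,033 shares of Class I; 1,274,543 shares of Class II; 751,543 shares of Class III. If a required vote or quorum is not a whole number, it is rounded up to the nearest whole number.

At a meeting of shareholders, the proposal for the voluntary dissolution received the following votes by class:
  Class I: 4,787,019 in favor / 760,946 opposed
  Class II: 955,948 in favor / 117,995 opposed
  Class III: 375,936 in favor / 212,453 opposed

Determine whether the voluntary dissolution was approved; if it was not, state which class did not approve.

Class I: 4/5 of 5985033 = 4788026.40, rounded up to 4788027; 4,788,027 required, 4,787,019 in favor — not approved.
Class II: 3/4 of 1274543 = 955907.25, rounded up to 955908; 955,908 required, 955,948 in favor — approved.
Class III: a majority of 751543 is 375772; 375,772 required, 375,936 in favor — approved.

Not approved — the Class I shares did not give the required vote.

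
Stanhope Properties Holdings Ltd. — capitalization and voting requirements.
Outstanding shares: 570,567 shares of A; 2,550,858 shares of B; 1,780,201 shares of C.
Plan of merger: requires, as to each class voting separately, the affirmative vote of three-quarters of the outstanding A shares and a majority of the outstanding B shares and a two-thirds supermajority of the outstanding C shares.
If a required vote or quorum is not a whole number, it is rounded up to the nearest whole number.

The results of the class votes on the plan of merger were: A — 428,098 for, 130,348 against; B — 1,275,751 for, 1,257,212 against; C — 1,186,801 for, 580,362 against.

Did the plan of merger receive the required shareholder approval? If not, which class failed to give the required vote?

A: 3/4 of 570567 = 427925.25, rounded up to 427926; 427,926 required, 428,098 in favor — approved.
B: a majority of 2550858 is 1275430; 1,275,430 required, 1,275,751 in favor — approved.
C: 2/3 of 1780201 = 1186800.67, rounded up to 1186801; 1,186,801 required, 1,186,801 in favor — approved.

Approved — every class gave the required vote.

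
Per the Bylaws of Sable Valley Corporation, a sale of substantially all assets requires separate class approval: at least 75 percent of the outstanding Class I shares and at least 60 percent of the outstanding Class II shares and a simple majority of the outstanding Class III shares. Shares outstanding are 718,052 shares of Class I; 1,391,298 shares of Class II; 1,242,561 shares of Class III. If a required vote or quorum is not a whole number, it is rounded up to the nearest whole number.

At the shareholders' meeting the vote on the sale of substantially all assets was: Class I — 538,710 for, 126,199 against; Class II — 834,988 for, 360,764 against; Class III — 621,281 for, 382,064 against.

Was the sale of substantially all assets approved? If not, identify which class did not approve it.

Approved — every class gave the required vote.

Class I: 3/4 of 718052 = 538539; 538,539 required, 538,710 in favor — approved.
Class II: 3/5 of 1391298 = 834778.80, rounded up to 834779; 834,779 required, 834,988 in favor — approved.
Class III: a majority of 1242561 is 621281; 621,281 required, 621,281 in favor — approved.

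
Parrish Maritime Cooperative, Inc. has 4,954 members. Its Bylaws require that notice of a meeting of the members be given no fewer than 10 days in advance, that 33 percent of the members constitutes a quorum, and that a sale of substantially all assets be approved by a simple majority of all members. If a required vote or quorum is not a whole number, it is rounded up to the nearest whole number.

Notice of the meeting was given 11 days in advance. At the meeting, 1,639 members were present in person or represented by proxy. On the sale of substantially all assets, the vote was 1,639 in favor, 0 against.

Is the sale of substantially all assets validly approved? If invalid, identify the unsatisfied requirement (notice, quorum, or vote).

Notice: 11 days given; 10 required. Satisfied.
Quorum: 33% of 4,954 = 1,634.82, rounded up to 1,635; 1,639 present. Satisfied.
Vote: requires a majority of all members (4,954); a majority of 4954 is 2478, so 2,478 needed; 1,639 in favor. Not satisfied.

Invalid — vote requirement not satisfied.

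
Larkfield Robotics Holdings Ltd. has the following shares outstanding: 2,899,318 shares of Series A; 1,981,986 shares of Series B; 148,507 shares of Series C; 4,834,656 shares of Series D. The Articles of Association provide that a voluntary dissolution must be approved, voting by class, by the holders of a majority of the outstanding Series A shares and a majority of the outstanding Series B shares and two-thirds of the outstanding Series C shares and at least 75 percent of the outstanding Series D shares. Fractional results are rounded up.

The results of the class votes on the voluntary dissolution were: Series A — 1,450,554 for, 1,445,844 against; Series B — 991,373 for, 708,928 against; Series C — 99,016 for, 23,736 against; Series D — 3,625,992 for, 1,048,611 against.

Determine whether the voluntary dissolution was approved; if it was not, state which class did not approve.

Series A: a majority of 2899318 is 1449660; 1,449,660 required, 1,450,554 in favor — approved.
Series B: a majority of 1981986 is 990994; 990,994 required, 991,373 in favor — approved.
Series C: 2/3 of 148507 = 99004.67, rounded up to 99005; 99,005 required, 99,016 in favor — approved.
Series D: 3/4 of 4834656 = 3625992; 3,625,992 required, 3,625,992 in favor — approved.

Approved — every class gave the required vote.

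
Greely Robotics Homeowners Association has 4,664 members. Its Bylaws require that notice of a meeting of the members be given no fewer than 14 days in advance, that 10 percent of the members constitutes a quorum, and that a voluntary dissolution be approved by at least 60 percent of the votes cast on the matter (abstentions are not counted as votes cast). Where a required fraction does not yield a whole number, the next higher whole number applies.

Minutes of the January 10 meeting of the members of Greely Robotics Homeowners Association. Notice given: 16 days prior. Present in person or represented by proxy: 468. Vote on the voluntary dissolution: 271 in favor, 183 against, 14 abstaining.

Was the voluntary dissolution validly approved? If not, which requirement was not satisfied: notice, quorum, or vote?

Notice: 16 days given; 14 required. Satisfied.
Quorum: 10% of 4,664 = 466.40, rounded up to 467; 468 present. Satisfied.
Vote: requires three-fifths of the votes cast (468 − 14 abstaining = 454); 3/5 of 454 = 272.40, rounded up to 273, so 273 needed; 271 in favor. Not satisfied.

Invalid — vote requirement not satisfied.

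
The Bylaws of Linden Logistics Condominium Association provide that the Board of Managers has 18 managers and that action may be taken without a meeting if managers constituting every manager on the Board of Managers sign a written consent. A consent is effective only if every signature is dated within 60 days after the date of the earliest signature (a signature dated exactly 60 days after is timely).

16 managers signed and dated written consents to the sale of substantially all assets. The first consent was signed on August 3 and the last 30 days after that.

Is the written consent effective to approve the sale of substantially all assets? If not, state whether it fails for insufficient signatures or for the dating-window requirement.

Not effective — insufficient signatures.

Signatures required: the unanimous vote of 18 — unanimous means all 18, so 18 needed; 16 signed. Insufficient.
Dating window: the latest signature is 30 days after the earliest; the limit is 60 days. Within the window.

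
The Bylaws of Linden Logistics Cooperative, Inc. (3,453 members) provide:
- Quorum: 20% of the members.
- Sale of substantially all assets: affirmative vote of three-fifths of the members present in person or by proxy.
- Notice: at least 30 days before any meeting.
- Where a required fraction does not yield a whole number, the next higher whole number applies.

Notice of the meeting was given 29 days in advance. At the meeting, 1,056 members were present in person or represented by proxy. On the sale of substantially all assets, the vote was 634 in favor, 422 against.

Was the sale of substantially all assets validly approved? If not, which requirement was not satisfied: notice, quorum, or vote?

Notice: 29 days given; 30 required. Not satisfied.
Quorum: 20% of 3,453 = 690.60, rounded up to 691; 1,056 present. Satisfied.
Vote: requires three-fifths of those present (1,056); 3/5 of 1056 = 633.60, rounded up to 634, so 634 needed; 634 in favor. Satisfied.

Invalid — notice requirement not satisfied.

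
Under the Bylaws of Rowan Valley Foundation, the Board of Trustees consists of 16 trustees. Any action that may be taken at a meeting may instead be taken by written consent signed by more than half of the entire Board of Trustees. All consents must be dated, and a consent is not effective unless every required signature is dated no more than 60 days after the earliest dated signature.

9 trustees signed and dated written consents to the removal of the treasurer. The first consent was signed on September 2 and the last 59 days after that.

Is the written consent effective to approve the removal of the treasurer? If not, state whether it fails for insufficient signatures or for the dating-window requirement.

Effective — both the signature and dating-window requirements are satisfied.

Signatures required: more than half of 16 — a majority of 16 is 9, so 9 needed; 9 signed. Sufficient.
Dating window: the latest signature is 59 days after the earliest; the limit is 60 days. Within the window.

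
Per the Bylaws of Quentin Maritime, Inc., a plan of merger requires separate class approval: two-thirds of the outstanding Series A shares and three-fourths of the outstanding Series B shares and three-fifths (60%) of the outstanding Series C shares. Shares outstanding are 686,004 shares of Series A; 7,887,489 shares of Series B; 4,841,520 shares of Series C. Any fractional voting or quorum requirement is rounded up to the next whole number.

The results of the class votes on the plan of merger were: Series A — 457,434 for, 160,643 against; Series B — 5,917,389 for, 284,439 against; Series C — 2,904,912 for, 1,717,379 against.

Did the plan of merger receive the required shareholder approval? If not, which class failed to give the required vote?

Approved — every class gave the required vote.

Series A: 2/3 of 686004 = 457336; 457,336 required, 457,434 in favor — approved.
Series B: 3/4 of 7887489 = 5915616.75, rounded up to 5915617; 5,915,617 required, 5,917,389 in favor — approved.
Series C: 3/5 of 4841520 = 2904912; 2,904,912 required, 2,904,912 in favor — approved.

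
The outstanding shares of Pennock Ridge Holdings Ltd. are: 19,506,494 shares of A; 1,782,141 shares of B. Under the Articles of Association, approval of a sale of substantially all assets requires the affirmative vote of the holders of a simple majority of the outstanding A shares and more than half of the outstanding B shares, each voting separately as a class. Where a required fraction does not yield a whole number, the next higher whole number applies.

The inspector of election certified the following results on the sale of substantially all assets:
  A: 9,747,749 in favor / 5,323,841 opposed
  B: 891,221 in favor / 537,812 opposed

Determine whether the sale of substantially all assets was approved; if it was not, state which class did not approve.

A: a majority of 19506494 is 9753248; 9,753,248 required, 9,747,749 in favor — not approved.
B: a majority of 1782141 is 891071; 891,071 required, 891,221 in favor — approved.

Not approved — the A shares did not give the required vote.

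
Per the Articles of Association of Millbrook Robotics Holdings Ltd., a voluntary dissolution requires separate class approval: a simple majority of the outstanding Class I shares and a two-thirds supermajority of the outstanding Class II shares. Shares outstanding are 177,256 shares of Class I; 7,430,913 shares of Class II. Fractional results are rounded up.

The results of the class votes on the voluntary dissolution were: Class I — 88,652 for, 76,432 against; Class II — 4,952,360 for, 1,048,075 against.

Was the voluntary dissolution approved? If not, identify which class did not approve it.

Not approved — the Class II shares did not give the required vote.

Class I: a majority of 177256 is 88629; 88,629 required, 88,652 in favor — approved.
Class II: 2/3 of 7430913 = 4953942; 4,953,942 required, 4,952,360 in favor — not approved.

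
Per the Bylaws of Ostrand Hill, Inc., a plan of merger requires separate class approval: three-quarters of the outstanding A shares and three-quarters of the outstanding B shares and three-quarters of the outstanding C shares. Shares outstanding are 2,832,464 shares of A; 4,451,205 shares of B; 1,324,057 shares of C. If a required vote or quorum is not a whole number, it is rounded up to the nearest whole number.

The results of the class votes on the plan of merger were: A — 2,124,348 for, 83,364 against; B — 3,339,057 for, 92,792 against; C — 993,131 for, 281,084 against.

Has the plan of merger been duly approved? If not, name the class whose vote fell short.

A: 3/4 of 2832464 = 2124348; 2,124,348 required, 2,124,348 in favor — approved.
B: 3/4 of 4451205 = 3338403.75, rounded up to 3338404; 3,338,404 required, 3,339,057 in favor — approved.
C: 3/4 of 1324057 = 993042.75, rounded up to 993043; 993,043 required, 993,131 in favor — approved.

Approved — every class gave the required vote.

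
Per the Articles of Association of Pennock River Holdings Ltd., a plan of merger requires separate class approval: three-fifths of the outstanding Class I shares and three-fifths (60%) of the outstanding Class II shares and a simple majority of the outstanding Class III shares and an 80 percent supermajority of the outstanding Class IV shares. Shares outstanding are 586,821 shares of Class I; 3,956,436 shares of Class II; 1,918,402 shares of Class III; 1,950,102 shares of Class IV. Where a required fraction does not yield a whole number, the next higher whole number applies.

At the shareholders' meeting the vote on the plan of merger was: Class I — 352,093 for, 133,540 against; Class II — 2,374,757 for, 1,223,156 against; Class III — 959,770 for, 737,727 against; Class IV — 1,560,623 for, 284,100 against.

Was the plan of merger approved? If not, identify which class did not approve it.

Approved — every class gave the required vote.

Class I: 3/5 of 586821 = 352092.60, rounded up to 352093; 352,093 required, 352,093 in favor — approved.
Class II: 3/5 of 3956436 = 2373861.60, rounded up to 2373862; 2,373,862 required, 2,374,757 in favor — approved.
Class III: a majority of 1918402 is 959202; 959,202 required, 959,770 in favor — approved.
Class IV: 4/5 of 1950102 = 1560081.60, rounded up to 1560082; 1,560,082 required, 1,560,623 in favor — approved.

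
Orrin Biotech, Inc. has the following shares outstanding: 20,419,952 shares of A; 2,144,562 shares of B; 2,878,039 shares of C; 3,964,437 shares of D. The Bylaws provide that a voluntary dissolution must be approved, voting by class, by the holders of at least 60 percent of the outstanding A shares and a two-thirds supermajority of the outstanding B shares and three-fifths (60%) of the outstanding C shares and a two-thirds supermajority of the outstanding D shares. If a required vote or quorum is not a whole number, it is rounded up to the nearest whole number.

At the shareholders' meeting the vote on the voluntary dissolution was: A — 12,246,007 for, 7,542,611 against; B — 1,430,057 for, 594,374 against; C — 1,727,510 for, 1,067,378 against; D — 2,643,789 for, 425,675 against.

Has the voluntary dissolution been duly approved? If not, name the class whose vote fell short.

A: 3/5 of 20419952 = 12251971.20, rounded up to 12251972; 12,251,972 required, 12,246,007 in favor — not approved.
B: 2/3 of 2144562 = 1429708; 1,429,708 required, 1,430,057 in favor — approved.
C: 3/5 of 2878039 = 1726823.40, rounded up to 1726824; 1,726,824 required, 1,727,510 in favor — approved.
D: 2/3 of 3964437 = 2642958; 2,642,958 required, 2,643,789 in favor — approved.

Not approved — the A shares did not give the required vote.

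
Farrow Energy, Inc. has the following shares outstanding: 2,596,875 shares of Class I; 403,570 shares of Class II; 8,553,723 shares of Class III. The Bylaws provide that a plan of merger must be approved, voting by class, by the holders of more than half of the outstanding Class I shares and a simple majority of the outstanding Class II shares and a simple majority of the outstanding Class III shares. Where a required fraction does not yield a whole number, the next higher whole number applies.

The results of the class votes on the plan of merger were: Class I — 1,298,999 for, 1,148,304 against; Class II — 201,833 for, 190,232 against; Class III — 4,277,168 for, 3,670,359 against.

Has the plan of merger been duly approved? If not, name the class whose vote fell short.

Approved — every class gave the required vote.

Class I: a majority of 2596875 is 1298438; 1,298,438 required, 1,298,999 in favor — approved.
Class II: a majority of 403570 is 201786; 201,786 required, 201,833 in favor — approved.
Class III: a majority of 8553723 is 4276862; 4,276,862 required, 4,277,168 in favor — approved.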